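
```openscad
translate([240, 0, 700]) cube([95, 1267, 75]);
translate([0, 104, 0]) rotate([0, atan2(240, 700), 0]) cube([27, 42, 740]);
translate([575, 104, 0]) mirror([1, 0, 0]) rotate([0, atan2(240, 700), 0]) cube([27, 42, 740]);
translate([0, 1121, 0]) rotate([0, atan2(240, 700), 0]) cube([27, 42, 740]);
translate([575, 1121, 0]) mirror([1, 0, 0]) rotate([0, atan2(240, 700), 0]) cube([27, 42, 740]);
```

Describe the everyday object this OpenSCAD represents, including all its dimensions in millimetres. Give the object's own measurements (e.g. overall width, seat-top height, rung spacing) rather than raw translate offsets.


A sawhorse. A 95×1267×75 mm beam (x, y, z) sits on two A-frame leg pairs. Each pair is two raked legs of 27×42 mm section (42 mm along y) splaying symmetrically in x. Each leg rises 700 mm vertically over 240 mm of horizontal reach and is 740 mm long along its own axis. Every leg's outer bottom edge rests on the floor and its outer top edge meets a bottom edge of the beam — the left legs (tilting toward +x) meet the beam's −x bottom edge, the right legs (their mirror images, tilting toward −x) meet its +x bottom edge — so the leg tops tuck under the beam, the beam's underside is 700 mm above the floor, and the feet are 575 mm apart outside-to-outside with the beam centred between them. The two leg pairs are set in 104 mm from either end of the beam.


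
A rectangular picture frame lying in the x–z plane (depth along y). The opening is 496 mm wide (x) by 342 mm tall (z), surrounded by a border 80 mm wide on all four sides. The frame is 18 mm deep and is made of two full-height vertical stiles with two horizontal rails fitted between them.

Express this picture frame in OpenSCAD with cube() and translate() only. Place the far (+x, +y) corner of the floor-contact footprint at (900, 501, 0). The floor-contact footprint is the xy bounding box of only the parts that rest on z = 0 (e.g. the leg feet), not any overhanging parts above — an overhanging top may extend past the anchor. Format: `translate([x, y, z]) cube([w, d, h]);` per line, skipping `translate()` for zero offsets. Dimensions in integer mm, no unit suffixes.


translate([244, 483, 0]) cube([80, 18, 502]);
translate([820, 483, 0]) cube([80, 18, 502]);
translate([324, 483, 0]) cube([496, 18, 80]);
translate([324, 483, 422]) cube([496, 18, 80]);


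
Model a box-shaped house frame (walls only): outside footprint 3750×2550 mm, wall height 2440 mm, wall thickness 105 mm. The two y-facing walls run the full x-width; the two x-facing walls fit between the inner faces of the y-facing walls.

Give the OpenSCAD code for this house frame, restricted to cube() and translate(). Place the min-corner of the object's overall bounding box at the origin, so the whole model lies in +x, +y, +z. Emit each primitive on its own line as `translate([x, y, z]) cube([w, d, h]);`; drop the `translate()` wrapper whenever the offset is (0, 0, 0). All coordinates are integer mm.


cube([3750, 105, 2440]);
translate([0, 2445, 0]) cube([3750, 105, 2440]);
translate([0, 105, 0]) cube([105, 2340, 2440]);
translate([3645, 105, 0]) cube([105, 2340, 2440]);


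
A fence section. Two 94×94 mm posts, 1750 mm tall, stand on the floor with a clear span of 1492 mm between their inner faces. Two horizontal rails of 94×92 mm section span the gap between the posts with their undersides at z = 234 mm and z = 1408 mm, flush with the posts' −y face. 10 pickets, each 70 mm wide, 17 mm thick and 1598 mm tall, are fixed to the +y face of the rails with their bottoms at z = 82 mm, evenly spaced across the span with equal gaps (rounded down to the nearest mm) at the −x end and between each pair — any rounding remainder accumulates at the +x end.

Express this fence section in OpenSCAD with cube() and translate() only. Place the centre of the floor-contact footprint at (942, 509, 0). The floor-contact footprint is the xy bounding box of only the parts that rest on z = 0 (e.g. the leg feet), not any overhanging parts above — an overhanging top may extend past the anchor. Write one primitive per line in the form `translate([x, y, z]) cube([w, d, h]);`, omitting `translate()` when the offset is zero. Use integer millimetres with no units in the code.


translate([102, 462, 0]) cube([94, 94, 1750]);
translate([1688, 462, 0]) cube([94, 94, 1750]);
translate([196, 462, 234]) cube([1492, 94, 92]);
translate([196, 462, 1408]) cube([1492, 94, 92]);
translate([268, 556, 82]) cube([70, 17, 1598]);
translate([410, 556, 82]) cube([70, 17, 1598]);
translate([552, 556, 82]) cube([70, 17, 1598]);
translate([694, 556, 82]) cube([70, 17, 1598]);
translate([836, 556, 82]) cube([70, 17, 1598]);
translate([978, 556, 82]) cube([70, 17, 1598]);
translate([1120, 556, 82]) cube([70, 17, 1598]);
translate([1262, 556, 82]) cube([70, 17, 1598]);
translate([1404, 556, 82]) cube([70, 17, 1598]);
translate([1546, 556, 82]) cube([70, 17, 1598]);


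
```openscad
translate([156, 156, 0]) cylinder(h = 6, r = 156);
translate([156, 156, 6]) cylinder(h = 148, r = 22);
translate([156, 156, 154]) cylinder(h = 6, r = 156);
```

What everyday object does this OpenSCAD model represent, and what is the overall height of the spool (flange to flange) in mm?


A spool. The overall height is 160 mm.

Three coaxial cylinders, large–small–large — a spool. Two 6 mm flanges and a 148 mm core give 6 + 148 + 6 = 160 mm.


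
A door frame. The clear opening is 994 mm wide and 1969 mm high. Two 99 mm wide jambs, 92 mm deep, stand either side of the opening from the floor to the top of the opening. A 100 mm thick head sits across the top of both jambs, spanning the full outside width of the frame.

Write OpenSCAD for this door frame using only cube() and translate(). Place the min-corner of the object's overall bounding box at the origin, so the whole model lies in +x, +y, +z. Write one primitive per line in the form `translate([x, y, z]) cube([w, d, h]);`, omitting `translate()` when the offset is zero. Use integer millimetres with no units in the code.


cube([99, 92, 1969]);
translate([1093, 0, 0]) cube([99, 92, 1969]);
translate([0, 0, 1969]) cube([1192, 92, 100]);


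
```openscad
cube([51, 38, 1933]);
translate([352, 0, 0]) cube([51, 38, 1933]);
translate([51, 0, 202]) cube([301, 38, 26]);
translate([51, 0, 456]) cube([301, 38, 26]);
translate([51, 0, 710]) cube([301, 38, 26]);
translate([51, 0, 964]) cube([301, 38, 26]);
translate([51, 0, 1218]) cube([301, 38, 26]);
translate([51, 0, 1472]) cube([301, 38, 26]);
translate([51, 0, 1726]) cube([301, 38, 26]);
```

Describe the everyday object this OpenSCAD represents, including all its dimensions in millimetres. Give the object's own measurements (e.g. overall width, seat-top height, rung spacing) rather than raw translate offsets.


A straight ladder. Two 51×38 mm vertical rails, 1933 mm tall, stand 403 mm apart (outside-to-outside) with their front faces coplanar on the −y side. 7 rungs, each 38 mm deep and 26 mm tall, span between the inner faces of the rails, front faces flush with the rails. The lowest rung's underside is at z = 202 mm and rungs are spaced 254 mm apart (underside to underside).


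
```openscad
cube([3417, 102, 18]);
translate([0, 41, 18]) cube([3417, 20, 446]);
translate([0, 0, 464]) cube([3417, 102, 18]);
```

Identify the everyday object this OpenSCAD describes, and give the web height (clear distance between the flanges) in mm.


An I-beam. The web height is 446 mm.

Two wide flanges with a thin centred web — an I-beam. Overall 482 mm minus two 18 mm flanges gives a web of 482 − 2·18 = 446 mm.


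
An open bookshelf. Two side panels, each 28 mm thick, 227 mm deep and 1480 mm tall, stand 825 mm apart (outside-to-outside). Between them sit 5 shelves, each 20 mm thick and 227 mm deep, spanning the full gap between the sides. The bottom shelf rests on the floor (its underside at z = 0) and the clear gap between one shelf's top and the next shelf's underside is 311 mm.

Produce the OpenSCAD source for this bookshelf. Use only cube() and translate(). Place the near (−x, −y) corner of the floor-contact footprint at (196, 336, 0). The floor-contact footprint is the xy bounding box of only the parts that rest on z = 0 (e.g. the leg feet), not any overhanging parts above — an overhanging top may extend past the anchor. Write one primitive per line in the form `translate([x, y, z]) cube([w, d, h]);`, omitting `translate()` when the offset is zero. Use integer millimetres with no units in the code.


translate([196, 336, 0]) cube([28, 227, 1480]);
translate([993, 336, 0]) cube([28, 227, 1480]);
translate([224, 336, 0]) cube([769, 227, 20]);
translate([224, 336, 331]) cube([769, 227, 20]);
translate([224, 336, 662]) cube([769, 227, 20]);
translate([224, 336, 993]) cube([769, 227, 20]);
translate([224, 336, 1324]) cube([769, 227, 20]);


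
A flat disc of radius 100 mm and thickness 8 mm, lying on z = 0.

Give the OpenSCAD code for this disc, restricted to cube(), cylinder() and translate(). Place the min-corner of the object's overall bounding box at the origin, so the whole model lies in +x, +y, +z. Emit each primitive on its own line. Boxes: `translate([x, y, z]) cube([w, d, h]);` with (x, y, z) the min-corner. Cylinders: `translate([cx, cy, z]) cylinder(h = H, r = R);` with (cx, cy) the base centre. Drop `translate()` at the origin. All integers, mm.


translate([100, 100, 0]) cylinder(h = 8, r = 100);


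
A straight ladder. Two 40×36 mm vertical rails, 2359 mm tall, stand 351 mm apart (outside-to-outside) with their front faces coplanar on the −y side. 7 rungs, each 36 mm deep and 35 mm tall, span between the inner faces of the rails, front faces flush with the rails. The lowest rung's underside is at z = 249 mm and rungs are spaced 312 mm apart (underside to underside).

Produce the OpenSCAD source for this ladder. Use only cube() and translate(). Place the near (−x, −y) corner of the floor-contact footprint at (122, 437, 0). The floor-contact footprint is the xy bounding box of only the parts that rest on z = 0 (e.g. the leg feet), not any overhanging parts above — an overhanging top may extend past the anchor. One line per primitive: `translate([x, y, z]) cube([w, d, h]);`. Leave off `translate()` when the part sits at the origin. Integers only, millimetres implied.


translate([122, 437, 0]) cube([40, 36, 2359]);
translate([433, 437, 0]) cube([40, 36, 2359]);
translate([162, 437, 249]) cube([271, 36, 35]);
translate([162, 437, 561]) cube([271, 36, 35]);
translate([162, 437, 873]) cube([271, 36, 35]);
translate([162, 437, 1185]) cube([271, 36, 35]);
translate([162, 437, 1497]) cube([271, 36, 35]);
translate([162, 437, 1809]) cube([271, 36, 35]);
translate([162, 437, 2121]) cube([271, 36, 35]);


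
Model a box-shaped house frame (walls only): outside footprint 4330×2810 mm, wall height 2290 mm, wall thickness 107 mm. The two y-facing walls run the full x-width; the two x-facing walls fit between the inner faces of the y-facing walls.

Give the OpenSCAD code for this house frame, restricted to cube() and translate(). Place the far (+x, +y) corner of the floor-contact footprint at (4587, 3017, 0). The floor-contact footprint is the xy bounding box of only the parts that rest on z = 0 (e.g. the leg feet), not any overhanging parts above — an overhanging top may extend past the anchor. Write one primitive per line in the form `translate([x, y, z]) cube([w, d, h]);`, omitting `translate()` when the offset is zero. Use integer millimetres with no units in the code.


translate([257, 207, 0]) cube([4330, 107, 2290]);
translate([257, 2910, 0]) cube([4330, 107, 2290]);
translate([257, 314, 0]) cube([107, 2596, 2290]);
translate([4480, 314, 0]) cube([107, 2596, 2290]);


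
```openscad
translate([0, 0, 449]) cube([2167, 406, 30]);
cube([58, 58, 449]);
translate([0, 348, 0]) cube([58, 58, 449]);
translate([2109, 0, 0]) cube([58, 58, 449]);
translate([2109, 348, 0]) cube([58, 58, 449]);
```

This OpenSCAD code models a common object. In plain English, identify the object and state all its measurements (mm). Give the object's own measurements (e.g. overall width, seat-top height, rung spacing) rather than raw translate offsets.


A bench: a 2167×406 mm seat slab, 30 mm thick, top at z = 479 mm, on four 58×58 mm square legs flush with the seat corners and standing on z = 0.


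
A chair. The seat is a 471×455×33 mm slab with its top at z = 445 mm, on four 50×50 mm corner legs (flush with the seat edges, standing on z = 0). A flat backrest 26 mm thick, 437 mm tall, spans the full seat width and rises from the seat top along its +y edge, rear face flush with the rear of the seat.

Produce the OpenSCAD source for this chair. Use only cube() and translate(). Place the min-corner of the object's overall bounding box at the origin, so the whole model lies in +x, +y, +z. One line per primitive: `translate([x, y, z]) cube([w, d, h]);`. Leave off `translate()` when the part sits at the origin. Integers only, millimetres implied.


translate([0, 0, 412]) cube([471, 455, 33]);
cube([50, 50, 412]);
translate([421, 0, 0]) cube([50, 50, 412]);
translate([0, 405, 0]) cube([50, 50, 412]);
translate([421, 405, 0]) cube([50, 50, 412]);
translate([0, 429, 445]) cube([471, 26, 437]);


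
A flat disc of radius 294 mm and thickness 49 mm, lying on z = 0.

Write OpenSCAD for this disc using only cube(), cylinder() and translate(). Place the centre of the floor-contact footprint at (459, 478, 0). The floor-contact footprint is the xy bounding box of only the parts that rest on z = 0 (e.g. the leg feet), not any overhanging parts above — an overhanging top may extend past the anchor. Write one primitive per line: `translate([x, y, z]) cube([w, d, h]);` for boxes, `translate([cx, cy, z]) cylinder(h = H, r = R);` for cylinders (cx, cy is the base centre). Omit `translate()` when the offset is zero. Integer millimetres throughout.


translate([459, 478, 0]) cylinder(h = 49, r = 294);


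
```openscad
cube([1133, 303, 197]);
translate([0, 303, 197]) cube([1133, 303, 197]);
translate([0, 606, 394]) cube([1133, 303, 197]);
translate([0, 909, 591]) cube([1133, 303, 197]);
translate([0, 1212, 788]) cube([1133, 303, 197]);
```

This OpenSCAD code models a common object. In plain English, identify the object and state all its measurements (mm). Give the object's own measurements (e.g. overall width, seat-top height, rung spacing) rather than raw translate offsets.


A straight staircase of 5 solid steps. Each step is 1133 mm wide (x), 303 mm deep (y, the going) and 197 mm tall (the rise). The first step rests on the floor; each subsequent step sits one going further in +y and one rise higher in +z, directly behind and above the previous step with no overlap.


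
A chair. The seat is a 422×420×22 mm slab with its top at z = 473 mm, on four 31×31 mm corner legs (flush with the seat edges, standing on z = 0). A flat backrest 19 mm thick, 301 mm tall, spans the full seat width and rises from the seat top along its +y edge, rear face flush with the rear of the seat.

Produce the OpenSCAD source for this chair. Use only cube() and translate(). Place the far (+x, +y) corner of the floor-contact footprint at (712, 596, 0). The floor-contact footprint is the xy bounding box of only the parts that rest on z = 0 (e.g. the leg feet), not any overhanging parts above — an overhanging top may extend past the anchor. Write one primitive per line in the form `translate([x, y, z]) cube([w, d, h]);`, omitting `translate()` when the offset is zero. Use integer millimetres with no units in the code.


translate([290, 176, 451]) cube([422, 420, 22]);
translate([290, 176, 0]) cube([31, 31, 451]);
translate([681, 176, 0]) cube([31, 31, 451]);
translate([290, 565, 0]) cube([31, 31, 451]);
translate([681, 565, 0]) cube([31, 31, 451]);
translate([290, 577, 473]) cube([422, 19, 301]);


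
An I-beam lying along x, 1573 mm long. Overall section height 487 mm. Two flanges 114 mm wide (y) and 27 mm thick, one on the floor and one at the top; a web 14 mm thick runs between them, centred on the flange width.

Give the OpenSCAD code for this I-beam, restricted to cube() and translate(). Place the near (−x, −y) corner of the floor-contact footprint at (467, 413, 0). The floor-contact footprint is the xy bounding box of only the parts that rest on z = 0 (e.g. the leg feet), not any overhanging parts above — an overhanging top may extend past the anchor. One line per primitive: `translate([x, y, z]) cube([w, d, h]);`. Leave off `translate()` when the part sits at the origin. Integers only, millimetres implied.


translate([467, 413, 0]) cube([1573, 114, 27]);
translate([467, 463, 27]) cube([1573, 14, 433]);
translate([467, 413, 460]) cube([1573, 114, 27]);


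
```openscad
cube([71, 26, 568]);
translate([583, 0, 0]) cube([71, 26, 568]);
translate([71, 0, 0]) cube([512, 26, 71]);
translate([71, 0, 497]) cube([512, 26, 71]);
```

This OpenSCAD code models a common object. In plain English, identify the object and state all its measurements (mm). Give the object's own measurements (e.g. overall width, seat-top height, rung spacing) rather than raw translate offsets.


A rectangular picture frame lying in the x–z plane (depth along y). The opening is 512 mm wide (x) by 426 mm tall (z), surrounded by a border 71 mm wide on all four sides. The frame is 26 mm deep and is made of two full-height vertical stiles with two horizontal rails fitted between them.


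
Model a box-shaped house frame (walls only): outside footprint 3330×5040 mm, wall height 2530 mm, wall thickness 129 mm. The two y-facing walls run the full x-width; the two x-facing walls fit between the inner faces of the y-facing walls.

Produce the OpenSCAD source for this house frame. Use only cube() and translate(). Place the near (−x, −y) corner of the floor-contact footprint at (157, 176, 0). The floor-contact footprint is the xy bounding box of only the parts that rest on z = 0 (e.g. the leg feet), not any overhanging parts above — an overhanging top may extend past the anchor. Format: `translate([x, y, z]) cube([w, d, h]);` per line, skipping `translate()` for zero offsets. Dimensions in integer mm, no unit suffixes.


translate([157, 176, 0]) cube([3330, 129, 2530]);
translate([157, 5087, 0]) cube([3330, 129, 2530]);
translate([157, 305, 0]) cube([129, 4782, 2530]);
translate([3358, 305, 0]) cube([129, 4782, 2530]);


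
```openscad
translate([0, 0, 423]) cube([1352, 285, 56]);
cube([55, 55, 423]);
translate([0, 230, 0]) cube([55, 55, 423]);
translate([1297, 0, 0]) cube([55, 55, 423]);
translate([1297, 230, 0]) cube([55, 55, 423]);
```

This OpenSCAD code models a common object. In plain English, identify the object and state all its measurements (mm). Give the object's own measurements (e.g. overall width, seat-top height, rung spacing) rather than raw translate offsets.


A bench: a 1352×285 mm seat slab, 56 mm thick, top at z = 479 mm, on four 55×55 mm square legs flush with the seat corners and standing on z = 0.


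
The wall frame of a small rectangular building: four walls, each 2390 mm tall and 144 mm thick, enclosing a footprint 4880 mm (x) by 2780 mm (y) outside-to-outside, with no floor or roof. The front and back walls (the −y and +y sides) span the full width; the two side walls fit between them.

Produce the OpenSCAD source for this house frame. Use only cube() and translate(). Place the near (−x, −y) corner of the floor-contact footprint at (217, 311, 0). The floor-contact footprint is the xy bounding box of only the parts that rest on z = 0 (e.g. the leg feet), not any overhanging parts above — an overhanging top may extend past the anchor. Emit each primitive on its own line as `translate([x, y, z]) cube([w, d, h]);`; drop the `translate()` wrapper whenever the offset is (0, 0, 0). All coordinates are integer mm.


translate([217, 311, 0]) cube([4880, 144, 2390]);
translate([217, 2947, 0]) cube([4880, 144, 2390]);
translate([217, 455, 0]) cube([144, 2492, 2390]);
translate([4953, 455, 0]) cube([144, 2492, 2390]);


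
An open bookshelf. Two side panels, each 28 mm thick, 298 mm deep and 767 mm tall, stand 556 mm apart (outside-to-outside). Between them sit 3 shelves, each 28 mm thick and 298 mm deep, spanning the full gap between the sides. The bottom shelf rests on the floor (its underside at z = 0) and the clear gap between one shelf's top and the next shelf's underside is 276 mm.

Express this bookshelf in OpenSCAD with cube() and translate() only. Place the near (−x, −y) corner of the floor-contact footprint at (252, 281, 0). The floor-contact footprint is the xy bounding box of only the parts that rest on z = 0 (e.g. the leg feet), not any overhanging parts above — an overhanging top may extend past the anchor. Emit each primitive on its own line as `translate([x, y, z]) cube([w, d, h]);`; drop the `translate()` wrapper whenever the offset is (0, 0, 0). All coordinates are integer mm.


translate([252, 281, 0]) cube([28, 298, 767]);
translate([780, 281, 0]) cube([28, 298, 767]);
translate([280, 281, 0]) cube([500, 298, 28]);
translate([280, 281, 304]) cube([500, 298, 28]);
translate([280, 281, 608]) cube([500, 298, 28]);


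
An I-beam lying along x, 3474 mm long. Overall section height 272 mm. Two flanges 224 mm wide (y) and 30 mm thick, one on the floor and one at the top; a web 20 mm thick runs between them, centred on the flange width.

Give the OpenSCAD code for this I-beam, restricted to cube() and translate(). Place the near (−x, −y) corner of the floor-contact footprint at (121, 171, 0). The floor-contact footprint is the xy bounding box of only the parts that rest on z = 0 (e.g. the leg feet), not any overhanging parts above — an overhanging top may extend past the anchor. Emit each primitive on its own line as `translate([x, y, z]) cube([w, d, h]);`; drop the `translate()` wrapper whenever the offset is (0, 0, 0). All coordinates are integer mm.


translate([121, 171, 0]) cube([3474, 224, 30]);
translate([121, 273, 30]) cube([3474, 20, 212]);
translate([121, 171, 242]) cube([3474, 224, 30]);


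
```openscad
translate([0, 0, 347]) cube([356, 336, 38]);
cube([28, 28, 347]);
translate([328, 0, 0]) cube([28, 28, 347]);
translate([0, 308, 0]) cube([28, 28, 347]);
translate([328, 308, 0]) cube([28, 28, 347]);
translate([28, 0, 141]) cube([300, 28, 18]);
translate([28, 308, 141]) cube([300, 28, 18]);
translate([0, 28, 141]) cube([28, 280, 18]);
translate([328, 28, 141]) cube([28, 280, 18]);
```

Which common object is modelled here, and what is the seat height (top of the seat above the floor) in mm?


A stool. The seat height is 385 mm.

A 356×336×38 slab at z = 347 on four corner posts — a stool. The seat top is 347 + 38 = 385 mm.


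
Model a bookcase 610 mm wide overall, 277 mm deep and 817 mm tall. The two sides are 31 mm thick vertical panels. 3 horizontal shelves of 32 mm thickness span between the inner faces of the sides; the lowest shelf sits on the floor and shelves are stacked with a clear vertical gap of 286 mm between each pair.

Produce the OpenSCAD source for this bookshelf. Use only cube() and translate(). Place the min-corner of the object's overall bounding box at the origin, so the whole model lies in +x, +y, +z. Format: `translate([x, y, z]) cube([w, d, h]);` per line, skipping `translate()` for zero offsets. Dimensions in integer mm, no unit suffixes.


cube([31, 277, 817]);
translate([579, 0, 0]) cube([31, 277, 817]);
translate([31, 0, 0]) cube([548, 277, 32]);
translate([31, 0, 318]) cube([548, 277, 32]);
translate([31, 0, 636]) cube([548, 277, 32]);


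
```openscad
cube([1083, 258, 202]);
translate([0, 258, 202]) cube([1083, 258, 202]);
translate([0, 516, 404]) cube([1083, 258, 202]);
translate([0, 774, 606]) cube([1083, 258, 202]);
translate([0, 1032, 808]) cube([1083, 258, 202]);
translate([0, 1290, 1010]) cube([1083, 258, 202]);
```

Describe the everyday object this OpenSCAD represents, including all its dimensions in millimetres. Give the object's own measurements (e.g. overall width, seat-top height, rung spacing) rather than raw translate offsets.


A straight staircase of 6 solid steps. Each step is 1083 mm wide (x), 258 mm deep (y, the going) and 202 mm tall (the rise). The first step rests on the floor; each subsequent step sits one going further in +y and one rise higher in +z, directly behind and above the previous step with no overlap.


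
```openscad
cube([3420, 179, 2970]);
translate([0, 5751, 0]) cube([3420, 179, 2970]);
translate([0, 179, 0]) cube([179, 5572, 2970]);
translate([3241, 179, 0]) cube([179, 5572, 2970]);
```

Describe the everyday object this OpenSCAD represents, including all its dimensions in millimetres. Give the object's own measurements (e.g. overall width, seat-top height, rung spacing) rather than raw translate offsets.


The wall frame of a small rectangular building: four walls, each 2970 mm tall and 179 mm thick, enclosing a footprint 3420 mm (x) by 5930 mm (y) outside-to-outside, with no floor or roof. The front and back walls (the −y and +y sides) span the full width; the two side walls fit between them.


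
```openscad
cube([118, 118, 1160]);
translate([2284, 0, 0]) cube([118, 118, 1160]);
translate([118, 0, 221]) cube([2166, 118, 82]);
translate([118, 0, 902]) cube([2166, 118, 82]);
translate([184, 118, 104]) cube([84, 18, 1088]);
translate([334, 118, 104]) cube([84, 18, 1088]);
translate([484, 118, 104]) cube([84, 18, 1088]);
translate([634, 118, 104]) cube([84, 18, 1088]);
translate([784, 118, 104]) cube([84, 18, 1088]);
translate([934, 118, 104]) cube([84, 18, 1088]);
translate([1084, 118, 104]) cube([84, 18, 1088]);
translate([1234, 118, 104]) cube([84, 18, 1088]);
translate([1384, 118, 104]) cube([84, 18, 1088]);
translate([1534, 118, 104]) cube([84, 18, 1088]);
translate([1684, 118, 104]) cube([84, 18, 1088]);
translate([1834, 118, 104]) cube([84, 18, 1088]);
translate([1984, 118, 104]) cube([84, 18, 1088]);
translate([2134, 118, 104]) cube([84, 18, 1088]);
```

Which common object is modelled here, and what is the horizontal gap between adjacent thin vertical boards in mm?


A fence section. The picket gap is 66 mm.

Two posts, two rails, 14 pickets — a fence section. Span 2166 mm holds 14 pickets of 84 mm with 15 equal gaps: ⌊(2166 − 14·84) / 15⌋ = 66 mm.


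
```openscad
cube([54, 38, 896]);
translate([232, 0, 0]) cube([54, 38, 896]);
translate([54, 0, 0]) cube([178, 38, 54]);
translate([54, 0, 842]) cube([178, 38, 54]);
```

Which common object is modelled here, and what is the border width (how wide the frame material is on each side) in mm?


A picture frame. The border width is 54 mm.

Four thin pieces enclosing a rectangular opening — a picture frame. The two full-height stiles are 896 mm tall; the top rail sits at z = 842 and is 54 mm tall, so the border above the opening is 896 − 842 = 54 mm, matching the stile x-width.


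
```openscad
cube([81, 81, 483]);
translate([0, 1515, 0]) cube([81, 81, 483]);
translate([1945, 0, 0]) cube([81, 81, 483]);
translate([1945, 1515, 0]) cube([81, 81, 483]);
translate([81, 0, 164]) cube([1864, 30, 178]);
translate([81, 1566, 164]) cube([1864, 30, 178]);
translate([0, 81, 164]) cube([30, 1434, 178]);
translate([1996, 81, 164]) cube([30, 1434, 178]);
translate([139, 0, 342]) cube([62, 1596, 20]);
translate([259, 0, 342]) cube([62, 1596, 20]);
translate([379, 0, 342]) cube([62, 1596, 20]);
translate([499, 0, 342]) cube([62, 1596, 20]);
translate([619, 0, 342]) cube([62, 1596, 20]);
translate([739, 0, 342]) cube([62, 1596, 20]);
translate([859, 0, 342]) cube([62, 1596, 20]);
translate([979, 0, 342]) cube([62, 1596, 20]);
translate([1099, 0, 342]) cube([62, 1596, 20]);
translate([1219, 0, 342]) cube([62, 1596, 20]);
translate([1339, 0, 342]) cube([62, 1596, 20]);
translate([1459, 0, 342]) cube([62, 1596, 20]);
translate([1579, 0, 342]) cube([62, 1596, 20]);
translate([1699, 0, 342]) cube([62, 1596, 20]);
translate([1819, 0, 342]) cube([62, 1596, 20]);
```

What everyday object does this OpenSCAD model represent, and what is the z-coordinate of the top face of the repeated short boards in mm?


A bed frame. The slat-top height is 362 mm.

Four posts, four rails, and a row of slats — a bed frame. Slats sit on the rails at z = 164 + 178 = 342; with slat thickness 20, the top is 362 mm.


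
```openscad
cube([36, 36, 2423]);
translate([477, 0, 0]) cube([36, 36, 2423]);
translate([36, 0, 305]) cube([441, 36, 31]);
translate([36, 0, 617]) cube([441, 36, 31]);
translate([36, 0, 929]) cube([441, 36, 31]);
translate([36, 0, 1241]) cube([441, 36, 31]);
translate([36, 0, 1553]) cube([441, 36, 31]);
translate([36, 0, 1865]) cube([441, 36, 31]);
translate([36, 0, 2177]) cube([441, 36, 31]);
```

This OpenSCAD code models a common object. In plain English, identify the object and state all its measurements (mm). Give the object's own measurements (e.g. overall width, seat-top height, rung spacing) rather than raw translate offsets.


A straight ladder. Two 36×36 mm vertical rails, 2423 mm tall, stand 513 mm apart (outside-to-outside) with their front faces coplanar on the −y side. 7 rungs, each 36 mm deep and 31 mm tall, span between the inner faces of the rails, front faces flush with the rails. The lowest rung's underside is at z = 305 mm and rungs are spaced 312 mm apart (underside to underside).


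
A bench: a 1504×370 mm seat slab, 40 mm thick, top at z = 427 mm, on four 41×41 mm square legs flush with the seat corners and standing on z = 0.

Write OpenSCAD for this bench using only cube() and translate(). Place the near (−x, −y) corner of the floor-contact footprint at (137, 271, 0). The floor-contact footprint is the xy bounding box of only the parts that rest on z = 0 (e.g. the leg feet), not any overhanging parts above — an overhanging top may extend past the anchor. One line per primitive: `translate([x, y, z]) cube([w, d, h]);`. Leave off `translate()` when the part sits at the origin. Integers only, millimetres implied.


translate([137, 271, 387]) cube([1504, 370, 40]);
translate([137, 271, 0]) cube([41, 41, 387]);
translate([137, 600, 0]) cube([41, 41, 387]);
translate([1600, 271, 0]) cube([41, 41, 387]);
translate([1600, 600, 0]) cube([41, 41, 387]);


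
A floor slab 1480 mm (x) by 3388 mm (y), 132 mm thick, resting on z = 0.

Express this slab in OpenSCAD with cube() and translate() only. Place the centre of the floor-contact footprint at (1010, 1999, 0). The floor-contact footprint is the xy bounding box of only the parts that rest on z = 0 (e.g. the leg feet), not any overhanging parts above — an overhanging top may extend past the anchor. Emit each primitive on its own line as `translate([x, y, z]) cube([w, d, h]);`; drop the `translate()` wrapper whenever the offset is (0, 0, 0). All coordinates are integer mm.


translate([270, 305, 0]) cube([1480, 3388, 132]);


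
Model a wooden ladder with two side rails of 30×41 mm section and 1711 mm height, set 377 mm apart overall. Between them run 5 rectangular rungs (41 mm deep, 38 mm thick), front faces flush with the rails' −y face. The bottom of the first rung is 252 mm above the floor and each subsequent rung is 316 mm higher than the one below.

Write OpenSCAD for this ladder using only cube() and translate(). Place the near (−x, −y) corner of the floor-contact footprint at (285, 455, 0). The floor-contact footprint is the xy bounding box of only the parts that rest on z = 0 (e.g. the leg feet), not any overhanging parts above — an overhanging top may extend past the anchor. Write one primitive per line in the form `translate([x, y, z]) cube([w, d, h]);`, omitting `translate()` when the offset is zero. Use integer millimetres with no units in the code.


translate([285, 455, 0]) cube([30, 41, 1711]);
translate([632, 455, 0]) cube([30, 41, 1711]);
translate([315, 455, 252]) cube([317, 41, 38]);
translate([315, 455, 568]) cube([317, 41, 38]);
translate([315, 455, 884]) cube([317, 41, 38]);
translate([315, 455, 1200]) cube([317, 41, 38]);
translate([315, 455, 1516]) cube([317, 41, 38]);


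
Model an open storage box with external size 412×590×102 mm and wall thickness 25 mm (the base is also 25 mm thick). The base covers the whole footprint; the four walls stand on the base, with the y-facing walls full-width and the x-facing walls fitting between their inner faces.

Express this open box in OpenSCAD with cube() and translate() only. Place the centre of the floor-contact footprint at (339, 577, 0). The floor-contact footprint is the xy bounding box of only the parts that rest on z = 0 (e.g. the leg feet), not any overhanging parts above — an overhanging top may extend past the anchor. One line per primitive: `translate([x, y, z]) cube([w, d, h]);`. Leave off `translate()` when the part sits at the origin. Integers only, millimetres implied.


translate([133, 282, 0]) cube([412, 590, 25]);
translate([133, 282, 25]) cube([412, 25, 77]);
translate([133, 847, 25]) cube([412, 25, 77]);
translate([133, 307, 25]) cube([25, 540, 77]);
translate([520, 307, 25]) cube([25, 540, 77]);


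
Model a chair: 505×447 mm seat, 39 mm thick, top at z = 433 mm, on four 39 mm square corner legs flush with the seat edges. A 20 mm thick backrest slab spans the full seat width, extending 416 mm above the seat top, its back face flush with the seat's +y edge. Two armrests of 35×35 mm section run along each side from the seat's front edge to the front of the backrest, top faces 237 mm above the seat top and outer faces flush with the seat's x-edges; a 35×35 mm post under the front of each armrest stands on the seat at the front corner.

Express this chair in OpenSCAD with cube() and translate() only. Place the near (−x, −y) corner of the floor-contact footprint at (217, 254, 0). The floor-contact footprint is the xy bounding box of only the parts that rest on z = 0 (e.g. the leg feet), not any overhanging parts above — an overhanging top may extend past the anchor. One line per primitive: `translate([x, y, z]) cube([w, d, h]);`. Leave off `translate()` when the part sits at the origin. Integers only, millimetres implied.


translate([217, 254, 394]) cube([505, 447, 39]);
translate([217, 254, 0]) cube([39, 39, 394]);
translate([683, 254, 0]) cube([39, 39, 394]);
translate([217, 662, 0]) cube([39, 39, 394]);
translate([683, 662, 0]) cube([39, 39, 394]);
translate([217, 681, 433]) cube([505, 20, 416]);
translate([217, 254, 635]) cube([35, 427, 35]);
translate([687, 254, 635]) cube([35, 427, 35]);
translate([217, 254, 433]) cube([35, 35, 202]);
translate([687, 254, 433]) cube([35, 35, 202]);


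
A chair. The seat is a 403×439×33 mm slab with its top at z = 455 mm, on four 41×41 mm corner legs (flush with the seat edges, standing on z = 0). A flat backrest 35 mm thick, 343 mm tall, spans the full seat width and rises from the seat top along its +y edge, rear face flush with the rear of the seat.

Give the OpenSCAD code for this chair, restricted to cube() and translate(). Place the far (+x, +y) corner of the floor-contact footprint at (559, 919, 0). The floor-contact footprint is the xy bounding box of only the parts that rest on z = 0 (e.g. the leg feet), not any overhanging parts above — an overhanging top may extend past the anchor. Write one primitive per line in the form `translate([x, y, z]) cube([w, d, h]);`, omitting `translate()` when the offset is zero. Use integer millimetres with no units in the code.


translate([156, 480, 422]) cube([403, 439, 33]);
translate([156, 480, 0]) cube([41, 41, 422]);
translate([518, 480, 0]) cube([41, 41, 422]);
translate([156, 878, 0]) cube([41, 41, 422]);
translate([518, 878, 0]) cube([41, 41, 422]);
translate([156, 884, 455]) cube([403, 35, 343]);


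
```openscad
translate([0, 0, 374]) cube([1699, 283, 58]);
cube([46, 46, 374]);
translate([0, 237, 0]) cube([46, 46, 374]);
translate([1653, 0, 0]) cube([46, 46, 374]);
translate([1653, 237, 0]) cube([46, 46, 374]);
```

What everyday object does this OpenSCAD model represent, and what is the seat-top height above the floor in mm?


A bench. The seat-top height is 432 mm.

A long slab on four corner posts — a bench. The slab sits at z = 374 with thickness 58, so the top is 374 + 58 = 432 mm.


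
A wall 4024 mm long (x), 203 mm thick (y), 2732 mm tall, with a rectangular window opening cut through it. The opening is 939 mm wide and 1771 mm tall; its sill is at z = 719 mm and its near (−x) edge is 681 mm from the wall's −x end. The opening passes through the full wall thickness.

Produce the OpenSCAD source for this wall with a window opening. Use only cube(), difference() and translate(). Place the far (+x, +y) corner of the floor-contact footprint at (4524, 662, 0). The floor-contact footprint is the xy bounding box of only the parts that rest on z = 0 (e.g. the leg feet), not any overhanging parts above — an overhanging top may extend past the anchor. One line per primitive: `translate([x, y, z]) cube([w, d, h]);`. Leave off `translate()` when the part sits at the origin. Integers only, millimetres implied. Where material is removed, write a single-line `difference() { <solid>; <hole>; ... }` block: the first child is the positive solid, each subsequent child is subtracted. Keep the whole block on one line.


difference() { translate([500, 459, 0]) cube([4024, 203, 2732]); translate([1181, 459, 719]) cube([939, 203, 1771]); }


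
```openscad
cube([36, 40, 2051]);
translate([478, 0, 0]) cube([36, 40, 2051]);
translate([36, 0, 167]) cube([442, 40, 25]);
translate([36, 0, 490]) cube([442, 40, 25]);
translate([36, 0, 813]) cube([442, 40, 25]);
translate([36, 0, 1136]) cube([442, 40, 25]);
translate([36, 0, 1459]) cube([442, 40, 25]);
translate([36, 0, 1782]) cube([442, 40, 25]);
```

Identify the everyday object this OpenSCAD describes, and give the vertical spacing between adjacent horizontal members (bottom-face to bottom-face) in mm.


A ladder. The rung spacing is 323 mm.

Two tall 36×40 posts with 6 short bars between them — a ladder. Adjacent rungs sit at z = 167 and z = 490, so the spacing is 490 − 167 = 323 mm.


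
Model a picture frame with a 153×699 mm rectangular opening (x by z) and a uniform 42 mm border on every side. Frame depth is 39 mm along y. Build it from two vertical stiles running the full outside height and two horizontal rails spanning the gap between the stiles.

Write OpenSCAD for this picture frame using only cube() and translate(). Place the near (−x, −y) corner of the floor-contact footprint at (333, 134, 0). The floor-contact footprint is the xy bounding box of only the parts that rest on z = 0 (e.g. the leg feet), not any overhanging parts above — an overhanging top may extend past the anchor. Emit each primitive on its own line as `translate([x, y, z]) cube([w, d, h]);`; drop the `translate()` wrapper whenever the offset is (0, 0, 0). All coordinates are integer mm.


translate([333, 134, 0]) cube([42, 39, 783]);
translate([528, 134, 0]) cube([42, 39, 783]);
translate([375, 134, 0]) cube([153, 39, 42]);
translate([375, 134, 741]) cube([153, 39, 42]);


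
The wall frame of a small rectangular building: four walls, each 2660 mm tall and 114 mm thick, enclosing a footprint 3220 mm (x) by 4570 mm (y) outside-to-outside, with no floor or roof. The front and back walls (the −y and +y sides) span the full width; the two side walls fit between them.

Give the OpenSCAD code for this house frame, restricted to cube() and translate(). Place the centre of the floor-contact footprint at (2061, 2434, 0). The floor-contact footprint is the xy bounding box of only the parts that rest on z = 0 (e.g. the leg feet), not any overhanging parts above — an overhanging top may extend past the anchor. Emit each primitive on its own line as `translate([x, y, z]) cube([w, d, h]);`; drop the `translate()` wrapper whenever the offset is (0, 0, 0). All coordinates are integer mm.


translate([451, 149, 0]) cube([3220, 114, 2660]);
translate([451, 4605, 0]) cube([3220, 114, 2660]);
translate([451, 263, 0]) cube([114, 4342, 2660]);
translate([3557, 263, 0]) cube([114, 4342, 2660]);


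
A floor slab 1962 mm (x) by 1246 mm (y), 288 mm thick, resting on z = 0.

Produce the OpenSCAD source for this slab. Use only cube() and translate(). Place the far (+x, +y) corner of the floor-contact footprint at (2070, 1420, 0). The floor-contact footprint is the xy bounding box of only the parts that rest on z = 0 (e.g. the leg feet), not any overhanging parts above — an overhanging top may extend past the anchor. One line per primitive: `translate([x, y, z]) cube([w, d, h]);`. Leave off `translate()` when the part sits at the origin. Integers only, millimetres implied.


translate([108, 174, 0]) cube([1962, 1246, 288]);
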